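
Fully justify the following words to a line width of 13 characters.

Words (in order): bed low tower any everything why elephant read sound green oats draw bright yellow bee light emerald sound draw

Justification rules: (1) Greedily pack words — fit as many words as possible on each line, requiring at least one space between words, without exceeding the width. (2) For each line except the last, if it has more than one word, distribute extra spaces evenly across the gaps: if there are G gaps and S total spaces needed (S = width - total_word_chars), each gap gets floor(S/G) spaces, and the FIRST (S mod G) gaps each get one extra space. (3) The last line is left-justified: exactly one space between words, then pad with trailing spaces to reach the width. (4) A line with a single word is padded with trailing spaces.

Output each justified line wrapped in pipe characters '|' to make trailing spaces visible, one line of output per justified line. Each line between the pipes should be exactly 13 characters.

Answer: |bed low tower|
|any          |
|everything   |
|why  elephant|
|read    sound|
|green    oats|
|draw   bright|
|yellow    bee|
|light emerald|
|sound draw   |

Derivation:
Line 1: ['bed', 'low', 'tower'] (min_width=13, slack=0)
Line 2: ['any'] (min_width=3, slack=10)
Line 3: ['everything'] (min_width=10, slack=3)
Line 4: ['why', 'elephant'] (min_width=12, slack=1)
Line 5: ['read', 'sound'] (min_width=10, slack=3)
Line 6: ['green', 'oats'] (min_width=10, slack=3)
Line 7: ['draw', 'bright'] (min_width=11, slack=2)
Line 8: ['yellow', 'bee'] (min_width=10, slack=3)
Line 9: ['light', 'emerald'] (min_width=13, slack=0)
Line 10: ['sound', 'draw'] (min_width=10, slack=3)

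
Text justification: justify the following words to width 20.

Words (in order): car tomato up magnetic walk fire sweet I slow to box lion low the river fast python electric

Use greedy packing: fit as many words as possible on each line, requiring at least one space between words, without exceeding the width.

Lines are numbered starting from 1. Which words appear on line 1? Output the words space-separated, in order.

Answer: car tomato up

Derivation:
Line 1: ['car', 'tomato', 'up'] (min_width=13, slack=7)
Line 2: ['magnetic', 'walk', 'fire'] (min_width=18, slack=2)
Line 3: ['sweet', 'I', 'slow', 'to', 'box'] (min_width=19, slack=1)
Line 4: ['lion', 'low', 'the', 'river'] (min_width=18, slack=2)
Line 5: ['fast', 'python', 'electric'] (min_width=20, slack=0)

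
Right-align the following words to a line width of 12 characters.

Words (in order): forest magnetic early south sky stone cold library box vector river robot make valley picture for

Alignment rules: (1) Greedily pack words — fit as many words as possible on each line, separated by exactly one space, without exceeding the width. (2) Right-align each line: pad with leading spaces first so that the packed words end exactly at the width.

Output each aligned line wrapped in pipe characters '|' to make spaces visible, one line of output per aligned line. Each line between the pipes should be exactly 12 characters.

Line 1: ['forest'] (min_width=6, slack=6)
Line 2: ['magnetic'] (min_width=8, slack=4)
Line 3: ['early', 'south'] (min_width=11, slack=1)
Line 4: ['sky', 'stone'] (min_width=9, slack=3)
Line 5: ['cold', 'library'] (min_width=12, slack=0)
Line 6: ['box', 'vector'] (min_width=10, slack=2)
Line 7: ['river', 'robot'] (min_width=11, slack=1)
Line 8: ['make', 'valley'] (min_width=11, slack=1)
Line 9: ['picture', 'for'] (min_width=11, slack=1)

Answer: |      forest|
|    magnetic|
| early south|
|   sky stone|
|cold library|
|  box vector|
| river robot|
| make valley|
| picture for|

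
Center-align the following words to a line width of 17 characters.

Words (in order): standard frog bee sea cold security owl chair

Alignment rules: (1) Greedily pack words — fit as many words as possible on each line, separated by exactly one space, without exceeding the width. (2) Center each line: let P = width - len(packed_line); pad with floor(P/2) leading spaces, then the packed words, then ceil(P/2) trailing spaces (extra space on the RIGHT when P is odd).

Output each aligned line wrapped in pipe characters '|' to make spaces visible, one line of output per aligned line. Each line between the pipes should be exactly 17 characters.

Answer: |standard frog bee|
|sea cold security|
|    owl chair    |

Derivation:
Line 1: ['standard', 'frog', 'bee'] (min_width=17, slack=0)
Line 2: ['sea', 'cold', 'security'] (min_width=17, slack=0)
Line 3: ['owl', 'chair'] (min_width=9, slack=8)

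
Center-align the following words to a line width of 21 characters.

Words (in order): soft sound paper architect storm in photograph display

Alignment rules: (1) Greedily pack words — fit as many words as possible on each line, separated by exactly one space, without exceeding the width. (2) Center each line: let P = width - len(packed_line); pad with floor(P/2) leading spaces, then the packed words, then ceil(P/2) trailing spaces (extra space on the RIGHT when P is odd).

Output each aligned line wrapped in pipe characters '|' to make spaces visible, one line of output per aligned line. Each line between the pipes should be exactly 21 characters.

Answer: |  soft sound paper   |
| architect storm in  |
| photograph display  |

Derivation:
Line 1: ['soft', 'sound', 'paper'] (min_width=16, slack=5)
Line 2: ['architect', 'storm', 'in'] (min_width=18, slack=3)
Line 3: ['photograph', 'display'] (min_width=18, slack=3)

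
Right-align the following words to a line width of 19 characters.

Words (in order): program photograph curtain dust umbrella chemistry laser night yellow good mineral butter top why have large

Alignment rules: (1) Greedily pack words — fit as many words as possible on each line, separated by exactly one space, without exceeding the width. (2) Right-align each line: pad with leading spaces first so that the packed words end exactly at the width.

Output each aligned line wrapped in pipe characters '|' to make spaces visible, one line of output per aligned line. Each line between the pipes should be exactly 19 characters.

Answer: | program photograph|
|       curtain dust|
| umbrella chemistry|
| laser night yellow|
|good mineral butter|
| top why have large|

Derivation:
Line 1: ['program', 'photograph'] (min_width=18, slack=1)
Line 2: ['curtain', 'dust'] (min_width=12, slack=7)
Line 3: ['umbrella', 'chemistry'] (min_width=18, slack=1)
Line 4: ['laser', 'night', 'yellow'] (min_width=18, slack=1)
Line 5: ['good', 'mineral', 'butter'] (min_width=19, slack=0)
Line 6: ['top', 'why', 'have', 'large'] (min_width=18, slack=1)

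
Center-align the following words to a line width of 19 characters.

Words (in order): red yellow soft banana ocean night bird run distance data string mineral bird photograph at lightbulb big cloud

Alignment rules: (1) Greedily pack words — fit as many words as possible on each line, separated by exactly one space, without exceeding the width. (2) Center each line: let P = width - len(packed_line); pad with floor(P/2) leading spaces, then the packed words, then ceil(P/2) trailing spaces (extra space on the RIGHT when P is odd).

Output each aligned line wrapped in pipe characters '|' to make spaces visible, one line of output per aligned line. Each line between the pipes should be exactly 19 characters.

Line 1: ['red', 'yellow', 'soft'] (min_width=15, slack=4)
Line 2: ['banana', 'ocean', 'night'] (min_width=18, slack=1)
Line 3: ['bird', 'run', 'distance'] (min_width=17, slack=2)
Line 4: ['data', 'string', 'mineral'] (min_width=19, slack=0)
Line 5: ['bird', 'photograph', 'at'] (min_width=18, slack=1)
Line 6: ['lightbulb', 'big', 'cloud'] (min_width=19, slack=0)

Answer: |  red yellow soft  |
|banana ocean night |
| bird run distance |
|data string mineral|
|bird photograph at |
|lightbulb big cloud|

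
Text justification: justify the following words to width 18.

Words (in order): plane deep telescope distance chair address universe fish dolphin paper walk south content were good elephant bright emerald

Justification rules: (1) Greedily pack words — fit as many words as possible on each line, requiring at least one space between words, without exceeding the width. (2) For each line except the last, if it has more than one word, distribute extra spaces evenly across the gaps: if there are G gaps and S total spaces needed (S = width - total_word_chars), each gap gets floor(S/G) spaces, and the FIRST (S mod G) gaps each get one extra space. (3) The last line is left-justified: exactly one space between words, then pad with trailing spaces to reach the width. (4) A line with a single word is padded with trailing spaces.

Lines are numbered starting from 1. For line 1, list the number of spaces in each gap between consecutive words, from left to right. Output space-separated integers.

Line 1: ['plane', 'deep'] (min_width=10, slack=8)
Line 2: ['telescope', 'distance'] (min_width=18, slack=0)
Line 3: ['chair', 'address'] (min_width=13, slack=5)
Line 4: ['universe', 'fish'] (min_width=13, slack=5)
Line 5: ['dolphin', 'paper', 'walk'] (min_width=18, slack=0)
Line 6: ['south', 'content', 'were'] (min_width=18, slack=0)
Line 7: ['good', 'elephant'] (min_width=13, slack=5)
Line 8: ['bright', 'emerald'] (min_width=14, slack=4)

Answer: 9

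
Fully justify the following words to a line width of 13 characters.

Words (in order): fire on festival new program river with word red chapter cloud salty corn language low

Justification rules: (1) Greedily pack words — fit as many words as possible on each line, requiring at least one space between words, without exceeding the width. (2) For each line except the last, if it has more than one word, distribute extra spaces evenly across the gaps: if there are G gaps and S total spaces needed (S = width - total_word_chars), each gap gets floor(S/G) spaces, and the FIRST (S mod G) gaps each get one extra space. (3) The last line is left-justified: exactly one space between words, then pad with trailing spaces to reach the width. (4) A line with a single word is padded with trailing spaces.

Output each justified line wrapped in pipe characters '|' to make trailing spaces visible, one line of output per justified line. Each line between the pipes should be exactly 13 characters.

Line 1: ['fire', 'on'] (min_width=7, slack=6)
Line 2: ['festival', 'new'] (min_width=12, slack=1)
Line 3: ['program', 'river'] (min_width=13, slack=0)
Line 4: ['with', 'word', 'red'] (min_width=13, slack=0)
Line 5: ['chapter', 'cloud'] (min_width=13, slack=0)
Line 6: ['salty', 'corn'] (min_width=10, slack=3)
Line 7: ['language', 'low'] (min_width=12, slack=1)

Answer: |fire       on|
|festival  new|
|program river|
|with word red|
|chapter cloud|
|salty    corn|
|language low |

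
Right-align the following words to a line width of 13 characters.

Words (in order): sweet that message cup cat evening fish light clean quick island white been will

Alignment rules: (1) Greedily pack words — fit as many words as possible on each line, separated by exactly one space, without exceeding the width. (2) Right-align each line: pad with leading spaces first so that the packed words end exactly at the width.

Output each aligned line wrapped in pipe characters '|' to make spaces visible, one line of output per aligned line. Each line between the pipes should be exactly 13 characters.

Answer: |   sweet that|
|  message cup|
|  cat evening|
|   fish light|
|  clean quick|
| island white|
|    been will|

Derivation:
Line 1: ['sweet', 'that'] (min_width=10, slack=3)
Line 2: ['message', 'cup'] (min_width=11, slack=2)
Line 3: ['cat', 'evening'] (min_width=11, slack=2)
Line 4: ['fish', 'light'] (min_width=10, slack=3)
Line 5: ['clean', 'quick'] (min_width=11, slack=2)
Line 6: ['island', 'white'] (min_width=12, slack=1)
Line 7: ['been', 'will'] (min_width=9, slack=4)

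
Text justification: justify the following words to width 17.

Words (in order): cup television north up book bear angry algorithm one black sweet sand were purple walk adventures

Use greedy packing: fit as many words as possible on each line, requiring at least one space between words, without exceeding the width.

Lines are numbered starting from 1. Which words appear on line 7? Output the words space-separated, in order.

Line 1: ['cup', 'television'] (min_width=14, slack=3)
Line 2: ['north', 'up', 'book'] (min_width=13, slack=4)
Line 3: ['bear', 'angry'] (min_width=10, slack=7)
Line 4: ['algorithm', 'one'] (min_width=13, slack=4)
Line 5: ['black', 'sweet', 'sand'] (min_width=16, slack=1)
Line 6: ['were', 'purple', 'walk'] (min_width=16, slack=1)
Line 7: ['adventures'] (min_width=10, slack=7)

Answer: adventures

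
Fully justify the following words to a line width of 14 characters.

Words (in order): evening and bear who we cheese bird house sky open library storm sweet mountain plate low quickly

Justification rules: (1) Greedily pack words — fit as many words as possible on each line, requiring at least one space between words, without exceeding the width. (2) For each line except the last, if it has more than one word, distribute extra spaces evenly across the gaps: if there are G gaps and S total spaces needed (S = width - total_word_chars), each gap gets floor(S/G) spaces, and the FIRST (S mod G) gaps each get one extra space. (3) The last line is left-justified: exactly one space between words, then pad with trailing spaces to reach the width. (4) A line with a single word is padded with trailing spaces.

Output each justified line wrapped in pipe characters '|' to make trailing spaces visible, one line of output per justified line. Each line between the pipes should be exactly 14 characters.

Answer: |evening    and|
|bear   who  we|
|cheese    bird|
|house sky open|
|library  storm|
|sweet mountain|
|plate      low|
|quickly       |

Derivation:
Line 1: ['evening', 'and'] (min_width=11, slack=3)
Line 2: ['bear', 'who', 'we'] (min_width=11, slack=3)
Line 3: ['cheese', 'bird'] (min_width=11, slack=3)
Line 4: ['house', 'sky', 'open'] (min_width=14, slack=0)
Line 5: ['library', 'storm'] (min_width=13, slack=1)
Line 6: ['sweet', 'mountain'] (min_width=14, slack=0)
Line 7: ['plate', 'low'] (min_width=9, slack=5)
Line 8: ['quickly'] (min_width=7, slack=7)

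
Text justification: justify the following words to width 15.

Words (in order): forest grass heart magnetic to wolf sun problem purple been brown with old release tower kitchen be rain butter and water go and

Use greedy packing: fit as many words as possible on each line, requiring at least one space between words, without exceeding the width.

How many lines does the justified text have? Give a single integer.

Answer: 10

Derivation:
Line 1: ['forest', 'grass'] (min_width=12, slack=3)
Line 2: ['heart', 'magnetic'] (min_width=14, slack=1)
Line 3: ['to', 'wolf', 'sun'] (min_width=11, slack=4)
Line 4: ['problem', 'purple'] (min_width=14, slack=1)
Line 5: ['been', 'brown', 'with'] (min_width=15, slack=0)
Line 6: ['old', 'release'] (min_width=11, slack=4)
Line 7: ['tower', 'kitchen'] (min_width=13, slack=2)
Line 8: ['be', 'rain', 'butter'] (min_width=14, slack=1)
Line 9: ['and', 'water', 'go'] (min_width=12, slack=3)
Line 10: ['and'] (min_width=3, slack=12)
Total lines: 10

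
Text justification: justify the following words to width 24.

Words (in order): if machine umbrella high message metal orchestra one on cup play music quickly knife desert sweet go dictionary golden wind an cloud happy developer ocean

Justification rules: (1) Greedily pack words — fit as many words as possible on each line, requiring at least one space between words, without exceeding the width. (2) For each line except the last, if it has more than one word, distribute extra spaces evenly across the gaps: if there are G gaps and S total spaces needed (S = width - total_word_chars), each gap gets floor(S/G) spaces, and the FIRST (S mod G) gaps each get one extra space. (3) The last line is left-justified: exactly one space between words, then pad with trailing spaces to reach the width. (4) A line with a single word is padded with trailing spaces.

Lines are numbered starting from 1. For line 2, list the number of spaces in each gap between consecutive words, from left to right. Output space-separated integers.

Line 1: ['if', 'machine', 'umbrella', 'high'] (min_width=24, slack=0)
Line 2: ['message', 'metal', 'orchestra'] (min_width=23, slack=1)
Line 3: ['one', 'on', 'cup', 'play', 'music'] (min_width=21, slack=3)
Line 4: ['quickly', 'knife', 'desert'] (min_width=20, slack=4)
Line 5: ['sweet', 'go', 'dictionary'] (min_width=19, slack=5)
Line 6: ['golden', 'wind', 'an', 'cloud'] (min_width=20, slack=4)
Line 7: ['happy', 'developer', 'ocean'] (min_width=21, slack=3)

Answer: 2 1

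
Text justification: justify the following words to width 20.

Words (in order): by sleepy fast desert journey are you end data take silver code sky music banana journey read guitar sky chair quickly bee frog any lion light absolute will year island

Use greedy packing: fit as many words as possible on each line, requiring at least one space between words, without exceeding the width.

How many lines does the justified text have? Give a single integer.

Line 1: ['by', 'sleepy', 'fast'] (min_width=14, slack=6)
Line 2: ['desert', 'journey', 'are'] (min_width=18, slack=2)
Line 3: ['you', 'end', 'data', 'take'] (min_width=17, slack=3)
Line 4: ['silver', 'code', 'sky'] (min_width=15, slack=5)
Line 5: ['music', 'banana', 'journey'] (min_width=20, slack=0)
Line 6: ['read', 'guitar', 'sky'] (min_width=15, slack=5)
Line 7: ['chair', 'quickly', 'bee'] (min_width=17, slack=3)
Line 8: ['frog', 'any', 'lion', 'light'] (min_width=19, slack=1)
Line 9: ['absolute', 'will', 'year'] (min_width=18, slack=2)
Line 10: ['island'] (min_width=6, slack=14)
Total lines: 10

Answer: 10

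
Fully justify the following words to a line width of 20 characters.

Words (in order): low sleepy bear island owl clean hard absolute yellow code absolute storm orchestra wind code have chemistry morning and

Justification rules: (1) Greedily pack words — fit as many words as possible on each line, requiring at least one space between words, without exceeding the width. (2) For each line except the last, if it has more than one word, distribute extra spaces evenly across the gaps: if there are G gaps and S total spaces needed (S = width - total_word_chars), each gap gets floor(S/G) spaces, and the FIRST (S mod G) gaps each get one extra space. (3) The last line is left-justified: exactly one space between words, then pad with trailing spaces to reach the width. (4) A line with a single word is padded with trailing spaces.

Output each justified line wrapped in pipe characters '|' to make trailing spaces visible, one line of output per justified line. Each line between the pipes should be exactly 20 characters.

Line 1: ['low', 'sleepy', 'bear'] (min_width=15, slack=5)
Line 2: ['island', 'owl', 'clean'] (min_width=16, slack=4)
Line 3: ['hard', 'absolute', 'yellow'] (min_width=20, slack=0)
Line 4: ['code', 'absolute', 'storm'] (min_width=19, slack=1)
Line 5: ['orchestra', 'wind', 'code'] (min_width=19, slack=1)
Line 6: ['have', 'chemistry'] (min_width=14, slack=6)
Line 7: ['morning', 'and'] (min_width=11, slack=9)

Answer: |low    sleepy   bear|
|island   owl   clean|
|hard absolute yellow|
|code  absolute storm|
|orchestra  wind code|
|have       chemistry|
|morning and         |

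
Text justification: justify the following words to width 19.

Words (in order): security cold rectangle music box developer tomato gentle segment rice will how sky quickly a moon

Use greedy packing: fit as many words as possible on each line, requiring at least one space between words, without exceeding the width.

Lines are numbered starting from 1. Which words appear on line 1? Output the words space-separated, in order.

Answer: security cold

Derivation:
Line 1: ['security', 'cold'] (min_width=13, slack=6)
Line 2: ['rectangle', 'music', 'box'] (min_width=19, slack=0)
Line 3: ['developer', 'tomato'] (min_width=16, slack=3)
Line 4: ['gentle', 'segment', 'rice'] (min_width=19, slack=0)
Line 5: ['will', 'how', 'sky'] (min_width=12, slack=7)
Line 6: ['quickly', 'a', 'moon'] (min_width=14, slack=5)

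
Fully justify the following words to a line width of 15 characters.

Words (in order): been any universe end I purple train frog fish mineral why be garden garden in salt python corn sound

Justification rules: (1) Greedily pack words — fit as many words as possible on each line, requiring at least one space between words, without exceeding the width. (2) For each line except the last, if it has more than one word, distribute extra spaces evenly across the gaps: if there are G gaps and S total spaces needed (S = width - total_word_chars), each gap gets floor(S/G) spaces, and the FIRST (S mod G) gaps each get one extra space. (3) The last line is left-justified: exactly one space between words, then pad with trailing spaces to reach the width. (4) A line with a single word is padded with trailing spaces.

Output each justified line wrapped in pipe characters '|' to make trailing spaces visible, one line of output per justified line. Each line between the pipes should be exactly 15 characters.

Line 1: ['been', 'any'] (min_width=8, slack=7)
Line 2: ['universe', 'end', 'I'] (min_width=14, slack=1)
Line 3: ['purple', 'train'] (min_width=12, slack=3)
Line 4: ['frog', 'fish'] (min_width=9, slack=6)
Line 5: ['mineral', 'why', 'be'] (min_width=14, slack=1)
Line 6: ['garden', 'garden'] (min_width=13, slack=2)
Line 7: ['in', 'salt', 'python'] (min_width=14, slack=1)
Line 8: ['corn', 'sound'] (min_width=10, slack=5)

Answer: |been        any|
|universe  end I|
|purple    train|
|frog       fish|
|mineral  why be|
|garden   garden|
|in  salt python|
|corn sound     |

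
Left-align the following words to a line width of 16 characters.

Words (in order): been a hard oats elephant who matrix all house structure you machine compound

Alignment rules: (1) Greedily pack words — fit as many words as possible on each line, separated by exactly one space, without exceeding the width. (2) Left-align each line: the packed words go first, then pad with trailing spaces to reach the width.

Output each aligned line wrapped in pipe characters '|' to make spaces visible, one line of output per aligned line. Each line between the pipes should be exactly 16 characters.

Answer: |been a hard oats|
|elephant who    |
|matrix all house|
|structure you   |
|machine compound|

Derivation:
Line 1: ['been', 'a', 'hard', 'oats'] (min_width=16, slack=0)
Line 2: ['elephant', 'who'] (min_width=12, slack=4)
Line 3: ['matrix', 'all', 'house'] (min_width=16, slack=0)
Line 4: ['structure', 'you'] (min_width=13, slack=3)
Line 5: ['machine', 'compound'] (min_width=16, slack=0)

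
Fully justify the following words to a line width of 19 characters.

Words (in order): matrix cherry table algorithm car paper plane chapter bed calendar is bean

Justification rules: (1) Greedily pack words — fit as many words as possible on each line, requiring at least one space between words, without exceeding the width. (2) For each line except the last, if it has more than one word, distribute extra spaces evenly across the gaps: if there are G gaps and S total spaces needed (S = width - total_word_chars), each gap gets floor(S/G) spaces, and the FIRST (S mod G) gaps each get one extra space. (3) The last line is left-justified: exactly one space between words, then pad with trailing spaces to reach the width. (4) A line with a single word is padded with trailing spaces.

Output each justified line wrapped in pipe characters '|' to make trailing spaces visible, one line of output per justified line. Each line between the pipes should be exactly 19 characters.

Line 1: ['matrix', 'cherry', 'table'] (min_width=19, slack=0)
Line 2: ['algorithm', 'car', 'paper'] (min_width=19, slack=0)
Line 3: ['plane', 'chapter', 'bed'] (min_width=17, slack=2)
Line 4: ['calendar', 'is', 'bean'] (min_width=16, slack=3)

Answer: |matrix cherry table|
|algorithm car paper|
|plane  chapter  bed|
|calendar is bean   |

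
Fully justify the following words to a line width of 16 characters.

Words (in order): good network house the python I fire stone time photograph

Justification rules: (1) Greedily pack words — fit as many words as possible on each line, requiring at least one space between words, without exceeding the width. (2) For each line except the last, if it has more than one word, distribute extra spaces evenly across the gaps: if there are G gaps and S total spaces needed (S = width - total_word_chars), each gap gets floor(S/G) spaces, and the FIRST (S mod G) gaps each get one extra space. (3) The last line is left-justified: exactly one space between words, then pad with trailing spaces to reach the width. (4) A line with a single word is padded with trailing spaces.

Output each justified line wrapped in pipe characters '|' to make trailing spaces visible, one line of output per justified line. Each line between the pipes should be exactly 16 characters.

Line 1: ['good', 'network'] (min_width=12, slack=4)
Line 2: ['house', 'the', 'python'] (min_width=16, slack=0)
Line 3: ['I', 'fire', 'stone'] (min_width=12, slack=4)
Line 4: ['time', 'photograph'] (min_width=15, slack=1)

Answer: |good     network|
|house the python|
|I   fire   stone|
|time photograph |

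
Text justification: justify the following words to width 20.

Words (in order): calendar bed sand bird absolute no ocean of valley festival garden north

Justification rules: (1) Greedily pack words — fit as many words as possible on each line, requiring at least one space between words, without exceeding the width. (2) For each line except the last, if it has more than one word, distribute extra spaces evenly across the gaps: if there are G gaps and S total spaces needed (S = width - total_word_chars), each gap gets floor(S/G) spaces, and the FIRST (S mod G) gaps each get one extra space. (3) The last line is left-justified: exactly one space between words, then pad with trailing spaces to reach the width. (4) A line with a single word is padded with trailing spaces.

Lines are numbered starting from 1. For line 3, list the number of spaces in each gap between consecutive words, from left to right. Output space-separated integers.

Answer: 4 3

Derivation:
Line 1: ['calendar', 'bed', 'sand'] (min_width=17, slack=3)
Line 2: ['bird', 'absolute', 'no'] (min_width=16, slack=4)
Line 3: ['ocean', 'of', 'valley'] (min_width=15, slack=5)
Line 4: ['festival', 'garden'] (min_width=15, slack=5)
Line 5: ['north'] (min_width=5, slack=15)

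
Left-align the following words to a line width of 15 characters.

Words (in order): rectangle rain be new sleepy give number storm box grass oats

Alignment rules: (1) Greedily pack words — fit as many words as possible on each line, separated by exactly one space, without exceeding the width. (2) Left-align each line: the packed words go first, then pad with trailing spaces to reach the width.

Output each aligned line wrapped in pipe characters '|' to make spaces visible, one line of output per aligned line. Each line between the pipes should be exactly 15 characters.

Answer: |rectangle rain |
|be new sleepy  |
|give number    |
|storm box grass|
|oats           |

Derivation:
Line 1: ['rectangle', 'rain'] (min_width=14, slack=1)
Line 2: ['be', 'new', 'sleepy'] (min_width=13, slack=2)
Line 3: ['give', 'number'] (min_width=11, slack=4)
Line 4: ['storm', 'box', 'grass'] (min_width=15, slack=0)
Line 5: ['oats'] (min_width=4, slack=11)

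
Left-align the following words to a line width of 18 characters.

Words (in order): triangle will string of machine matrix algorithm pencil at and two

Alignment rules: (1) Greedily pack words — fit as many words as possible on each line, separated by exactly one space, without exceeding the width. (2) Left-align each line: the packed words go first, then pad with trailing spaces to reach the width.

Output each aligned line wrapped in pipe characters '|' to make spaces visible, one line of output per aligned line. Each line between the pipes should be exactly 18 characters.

Answer: |triangle will     |
|string of machine |
|matrix algorithm  |
|pencil at and two |

Derivation:
Line 1: ['triangle', 'will'] (min_width=13, slack=5)
Line 2: ['string', 'of', 'machine'] (min_width=17, slack=1)
Line 3: ['matrix', 'algorithm'] (min_width=16, slack=2)
Line 4: ['pencil', 'at', 'and', 'two'] (min_width=17, slack=1)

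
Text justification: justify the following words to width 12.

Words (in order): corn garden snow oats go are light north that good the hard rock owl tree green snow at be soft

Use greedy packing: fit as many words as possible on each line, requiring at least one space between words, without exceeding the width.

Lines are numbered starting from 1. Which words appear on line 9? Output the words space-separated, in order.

Answer: at be soft

Derivation:
Line 1: ['corn', 'garden'] (min_width=11, slack=1)
Line 2: ['snow', 'oats', 'go'] (min_width=12, slack=0)
Line 3: ['are', 'light'] (min_width=9, slack=3)
Line 4: ['north', 'that'] (min_width=10, slack=2)
Line 5: ['good', 'the'] (min_width=8, slack=4)
Line 6: ['hard', 'rock'] (min_width=9, slack=3)
Line 7: ['owl', 'tree'] (min_width=8, slack=4)
Line 8: ['green', 'snow'] (min_width=10, slack=2)
Line 9: ['at', 'be', 'soft'] (min_width=10, slack=2)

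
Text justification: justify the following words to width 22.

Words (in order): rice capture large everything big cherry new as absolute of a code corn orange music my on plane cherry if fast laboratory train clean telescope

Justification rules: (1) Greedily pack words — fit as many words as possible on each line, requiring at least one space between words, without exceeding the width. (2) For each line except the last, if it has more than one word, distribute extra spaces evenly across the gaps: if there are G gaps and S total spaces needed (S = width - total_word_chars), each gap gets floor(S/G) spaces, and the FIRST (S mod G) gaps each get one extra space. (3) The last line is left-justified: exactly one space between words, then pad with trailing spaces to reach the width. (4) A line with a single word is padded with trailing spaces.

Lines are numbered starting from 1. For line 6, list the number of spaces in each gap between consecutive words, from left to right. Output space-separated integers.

Answer: 2 1

Derivation:
Line 1: ['rice', 'capture', 'large'] (min_width=18, slack=4)
Line 2: ['everything', 'big', 'cherry'] (min_width=21, slack=1)
Line 3: ['new', 'as', 'absolute', 'of', 'a'] (min_width=20, slack=2)
Line 4: ['code', 'corn', 'orange', 'music'] (min_width=22, slack=0)
Line 5: ['my', 'on', 'plane', 'cherry', 'if'] (min_width=21, slack=1)
Line 6: ['fast', 'laboratory', 'train'] (min_width=21, slack=1)
Line 7: ['clean', 'telescope'] (min_width=15, slack=7)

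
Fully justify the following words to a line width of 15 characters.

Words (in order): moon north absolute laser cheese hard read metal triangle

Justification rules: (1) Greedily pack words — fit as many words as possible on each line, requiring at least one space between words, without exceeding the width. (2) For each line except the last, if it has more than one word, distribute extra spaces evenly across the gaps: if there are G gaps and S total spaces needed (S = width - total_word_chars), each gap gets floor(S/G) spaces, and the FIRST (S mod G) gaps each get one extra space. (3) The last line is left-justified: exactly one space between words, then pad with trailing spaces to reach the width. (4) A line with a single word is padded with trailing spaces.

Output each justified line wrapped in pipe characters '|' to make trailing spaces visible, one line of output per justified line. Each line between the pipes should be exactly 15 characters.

Answer: |moon      north|
|absolute  laser|
|cheese     hard|
|read      metal|
|triangle       |

Derivation:
Line 1: ['moon', 'north'] (min_width=10, slack=5)
Line 2: ['absolute', 'laser'] (min_width=14, slack=1)
Line 3: ['cheese', 'hard'] (min_width=11, slack=4)
Line 4: ['read', 'metal'] (min_width=10, slack=5)
Line 5: ['triangle'] (min_width=8, slack=7)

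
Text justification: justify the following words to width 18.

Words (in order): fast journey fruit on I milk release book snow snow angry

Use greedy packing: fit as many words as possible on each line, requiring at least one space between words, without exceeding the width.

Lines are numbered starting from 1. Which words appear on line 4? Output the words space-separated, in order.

Answer: angry

Derivation:
Line 1: ['fast', 'journey', 'fruit'] (min_width=18, slack=0)
Line 2: ['on', 'I', 'milk', 'release'] (min_width=17, slack=1)
Line 3: ['book', 'snow', 'snow'] (min_width=14, slack=4)
Line 4: ['angry'] (min_width=5, slack=13)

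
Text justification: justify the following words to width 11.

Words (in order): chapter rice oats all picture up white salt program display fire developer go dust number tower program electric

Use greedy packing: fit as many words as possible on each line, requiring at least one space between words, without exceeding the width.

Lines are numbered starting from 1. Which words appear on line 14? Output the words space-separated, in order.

Answer: electric

Derivation:
Line 1: ['chapter'] (min_width=7, slack=4)
Line 2: ['rice', 'oats'] (min_width=9, slack=2)
Line 3: ['all', 'picture'] (min_width=11, slack=0)
Line 4: ['up', 'white'] (min_width=8, slack=3)
Line 5: ['salt'] (min_width=4, slack=7)
Line 6: ['program'] (min_width=7, slack=4)
Line 7: ['display'] (min_width=7, slack=4)
Line 8: ['fire'] (min_width=4, slack=7)
Line 9: ['developer'] (min_width=9, slack=2)
Line 10: ['go', 'dust'] (min_width=7, slack=4)
Line 11: ['number'] (min_width=6, slack=5)
Line 12: ['tower'] (min_width=5, slack=6)
Line 13: ['program'] (min_width=7, slack=4)
Line 14: ['electric'] (min_width=8, slack=3)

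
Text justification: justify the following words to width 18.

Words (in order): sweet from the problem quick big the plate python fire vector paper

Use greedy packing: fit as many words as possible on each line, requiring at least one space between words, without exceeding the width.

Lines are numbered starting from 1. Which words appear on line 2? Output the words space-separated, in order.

Answer: problem quick big

Derivation:
Line 1: ['sweet', 'from', 'the'] (min_width=14, slack=4)
Line 2: ['problem', 'quick', 'big'] (min_width=17, slack=1)
Line 3: ['the', 'plate', 'python'] (min_width=16, slack=2)
Line 4: ['fire', 'vector', 'paper'] (min_width=17, slack=1)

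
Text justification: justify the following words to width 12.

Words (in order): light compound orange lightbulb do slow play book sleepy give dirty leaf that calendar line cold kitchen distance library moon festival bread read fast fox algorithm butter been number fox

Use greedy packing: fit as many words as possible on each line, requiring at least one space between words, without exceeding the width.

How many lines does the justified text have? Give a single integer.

Line 1: ['light'] (min_width=5, slack=7)
Line 2: ['compound'] (min_width=8, slack=4)
Line 3: ['orange'] (min_width=6, slack=6)
Line 4: ['lightbulb', 'do'] (min_width=12, slack=0)
Line 5: ['slow', 'play'] (min_width=9, slack=3)
Line 6: ['book', 'sleepy'] (min_width=11, slack=1)
Line 7: ['give', 'dirty'] (min_width=10, slack=2)
Line 8: ['leaf', 'that'] (min_width=9, slack=3)
Line 9: ['calendar'] (min_width=8, slack=4)
Line 10: ['line', 'cold'] (min_width=9, slack=3)
Line 11: ['kitchen'] (min_width=7, slack=5)
Line 12: ['distance'] (min_width=8, slack=4)
Line 13: ['library', 'moon'] (min_width=12, slack=0)
Line 14: ['festival'] (min_width=8, slack=4)
Line 15: ['bread', 'read'] (min_width=10, slack=2)
Line 16: ['fast', 'fox'] (min_width=8, slack=4)
Line 17: ['algorithm'] (min_width=9, slack=3)
Line 18: ['butter', 'been'] (min_width=11, slack=1)
Line 19: ['number', 'fox'] (min_width=10, slack=2)
Total lines: 19

Answer: 19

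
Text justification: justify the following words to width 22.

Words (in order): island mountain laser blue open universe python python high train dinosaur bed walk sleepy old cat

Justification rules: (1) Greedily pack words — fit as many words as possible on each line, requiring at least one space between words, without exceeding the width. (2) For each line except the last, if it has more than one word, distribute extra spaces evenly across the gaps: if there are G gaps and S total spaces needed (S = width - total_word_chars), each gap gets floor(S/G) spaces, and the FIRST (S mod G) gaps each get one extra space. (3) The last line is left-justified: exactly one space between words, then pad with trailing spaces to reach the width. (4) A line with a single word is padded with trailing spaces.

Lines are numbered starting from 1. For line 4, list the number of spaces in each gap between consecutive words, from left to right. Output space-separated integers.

Line 1: ['island', 'mountain', 'laser'] (min_width=21, slack=1)
Line 2: ['blue', 'open', 'universe'] (min_width=18, slack=4)
Line 3: ['python', 'python', 'high'] (min_width=18, slack=4)
Line 4: ['train', 'dinosaur', 'bed'] (min_width=18, slack=4)
Line 5: ['walk', 'sleepy', 'old', 'cat'] (min_width=19, slack=3)

Answer: 3 3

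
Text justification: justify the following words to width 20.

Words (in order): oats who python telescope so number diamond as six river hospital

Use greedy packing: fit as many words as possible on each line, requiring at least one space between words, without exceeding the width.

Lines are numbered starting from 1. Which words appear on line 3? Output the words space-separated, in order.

Answer: diamond as six river

Derivation:
Line 1: ['oats', 'who', 'python'] (min_width=15, slack=5)
Line 2: ['telescope', 'so', 'number'] (min_width=19, slack=1)
Line 3: ['diamond', 'as', 'six', 'river'] (min_width=20, slack=0)
Line 4: ['hospital'] (min_width=8, slack=12)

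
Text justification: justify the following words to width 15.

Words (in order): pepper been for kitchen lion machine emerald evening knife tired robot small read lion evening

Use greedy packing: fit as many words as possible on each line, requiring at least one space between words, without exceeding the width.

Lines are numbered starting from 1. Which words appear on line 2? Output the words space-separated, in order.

Answer: kitchen lion

Derivation:
Line 1: ['pepper', 'been', 'for'] (min_width=15, slack=0)
Line 2: ['kitchen', 'lion'] (min_width=12, slack=3)
Line 3: ['machine', 'emerald'] (min_width=15, slack=0)
Line 4: ['evening', 'knife'] (min_width=13, slack=2)
Line 5: ['tired', 'robot'] (min_width=11, slack=4)
Line 6: ['small', 'read', 'lion'] (min_width=15, slack=0)
Line 7: ['evening'] (min_width=7, slack=8)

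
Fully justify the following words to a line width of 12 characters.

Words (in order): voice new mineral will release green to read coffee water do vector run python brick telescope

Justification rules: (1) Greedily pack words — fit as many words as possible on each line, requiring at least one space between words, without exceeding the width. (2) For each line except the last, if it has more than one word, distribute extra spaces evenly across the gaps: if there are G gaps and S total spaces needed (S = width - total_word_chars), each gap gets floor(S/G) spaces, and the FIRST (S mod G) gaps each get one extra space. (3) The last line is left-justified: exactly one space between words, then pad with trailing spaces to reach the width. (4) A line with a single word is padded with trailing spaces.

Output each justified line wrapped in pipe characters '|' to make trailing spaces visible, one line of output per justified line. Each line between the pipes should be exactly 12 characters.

Line 1: ['voice', 'new'] (min_width=9, slack=3)
Line 2: ['mineral', 'will'] (min_width=12, slack=0)
Line 3: ['release'] (min_width=7, slack=5)
Line 4: ['green', 'to'] (min_width=8, slack=4)
Line 5: ['read', 'coffee'] (min_width=11, slack=1)
Line 6: ['water', 'do'] (min_width=8, slack=4)
Line 7: ['vector', 'run'] (min_width=10, slack=2)
Line 8: ['python', 'brick'] (min_width=12, slack=0)
Line 9: ['telescope'] (min_width=9, slack=3)

Answer: |voice    new|
|mineral will|
|release     |
|green     to|
|read  coffee|
|water     do|
|vector   run|
|python brick|
|telescope   |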